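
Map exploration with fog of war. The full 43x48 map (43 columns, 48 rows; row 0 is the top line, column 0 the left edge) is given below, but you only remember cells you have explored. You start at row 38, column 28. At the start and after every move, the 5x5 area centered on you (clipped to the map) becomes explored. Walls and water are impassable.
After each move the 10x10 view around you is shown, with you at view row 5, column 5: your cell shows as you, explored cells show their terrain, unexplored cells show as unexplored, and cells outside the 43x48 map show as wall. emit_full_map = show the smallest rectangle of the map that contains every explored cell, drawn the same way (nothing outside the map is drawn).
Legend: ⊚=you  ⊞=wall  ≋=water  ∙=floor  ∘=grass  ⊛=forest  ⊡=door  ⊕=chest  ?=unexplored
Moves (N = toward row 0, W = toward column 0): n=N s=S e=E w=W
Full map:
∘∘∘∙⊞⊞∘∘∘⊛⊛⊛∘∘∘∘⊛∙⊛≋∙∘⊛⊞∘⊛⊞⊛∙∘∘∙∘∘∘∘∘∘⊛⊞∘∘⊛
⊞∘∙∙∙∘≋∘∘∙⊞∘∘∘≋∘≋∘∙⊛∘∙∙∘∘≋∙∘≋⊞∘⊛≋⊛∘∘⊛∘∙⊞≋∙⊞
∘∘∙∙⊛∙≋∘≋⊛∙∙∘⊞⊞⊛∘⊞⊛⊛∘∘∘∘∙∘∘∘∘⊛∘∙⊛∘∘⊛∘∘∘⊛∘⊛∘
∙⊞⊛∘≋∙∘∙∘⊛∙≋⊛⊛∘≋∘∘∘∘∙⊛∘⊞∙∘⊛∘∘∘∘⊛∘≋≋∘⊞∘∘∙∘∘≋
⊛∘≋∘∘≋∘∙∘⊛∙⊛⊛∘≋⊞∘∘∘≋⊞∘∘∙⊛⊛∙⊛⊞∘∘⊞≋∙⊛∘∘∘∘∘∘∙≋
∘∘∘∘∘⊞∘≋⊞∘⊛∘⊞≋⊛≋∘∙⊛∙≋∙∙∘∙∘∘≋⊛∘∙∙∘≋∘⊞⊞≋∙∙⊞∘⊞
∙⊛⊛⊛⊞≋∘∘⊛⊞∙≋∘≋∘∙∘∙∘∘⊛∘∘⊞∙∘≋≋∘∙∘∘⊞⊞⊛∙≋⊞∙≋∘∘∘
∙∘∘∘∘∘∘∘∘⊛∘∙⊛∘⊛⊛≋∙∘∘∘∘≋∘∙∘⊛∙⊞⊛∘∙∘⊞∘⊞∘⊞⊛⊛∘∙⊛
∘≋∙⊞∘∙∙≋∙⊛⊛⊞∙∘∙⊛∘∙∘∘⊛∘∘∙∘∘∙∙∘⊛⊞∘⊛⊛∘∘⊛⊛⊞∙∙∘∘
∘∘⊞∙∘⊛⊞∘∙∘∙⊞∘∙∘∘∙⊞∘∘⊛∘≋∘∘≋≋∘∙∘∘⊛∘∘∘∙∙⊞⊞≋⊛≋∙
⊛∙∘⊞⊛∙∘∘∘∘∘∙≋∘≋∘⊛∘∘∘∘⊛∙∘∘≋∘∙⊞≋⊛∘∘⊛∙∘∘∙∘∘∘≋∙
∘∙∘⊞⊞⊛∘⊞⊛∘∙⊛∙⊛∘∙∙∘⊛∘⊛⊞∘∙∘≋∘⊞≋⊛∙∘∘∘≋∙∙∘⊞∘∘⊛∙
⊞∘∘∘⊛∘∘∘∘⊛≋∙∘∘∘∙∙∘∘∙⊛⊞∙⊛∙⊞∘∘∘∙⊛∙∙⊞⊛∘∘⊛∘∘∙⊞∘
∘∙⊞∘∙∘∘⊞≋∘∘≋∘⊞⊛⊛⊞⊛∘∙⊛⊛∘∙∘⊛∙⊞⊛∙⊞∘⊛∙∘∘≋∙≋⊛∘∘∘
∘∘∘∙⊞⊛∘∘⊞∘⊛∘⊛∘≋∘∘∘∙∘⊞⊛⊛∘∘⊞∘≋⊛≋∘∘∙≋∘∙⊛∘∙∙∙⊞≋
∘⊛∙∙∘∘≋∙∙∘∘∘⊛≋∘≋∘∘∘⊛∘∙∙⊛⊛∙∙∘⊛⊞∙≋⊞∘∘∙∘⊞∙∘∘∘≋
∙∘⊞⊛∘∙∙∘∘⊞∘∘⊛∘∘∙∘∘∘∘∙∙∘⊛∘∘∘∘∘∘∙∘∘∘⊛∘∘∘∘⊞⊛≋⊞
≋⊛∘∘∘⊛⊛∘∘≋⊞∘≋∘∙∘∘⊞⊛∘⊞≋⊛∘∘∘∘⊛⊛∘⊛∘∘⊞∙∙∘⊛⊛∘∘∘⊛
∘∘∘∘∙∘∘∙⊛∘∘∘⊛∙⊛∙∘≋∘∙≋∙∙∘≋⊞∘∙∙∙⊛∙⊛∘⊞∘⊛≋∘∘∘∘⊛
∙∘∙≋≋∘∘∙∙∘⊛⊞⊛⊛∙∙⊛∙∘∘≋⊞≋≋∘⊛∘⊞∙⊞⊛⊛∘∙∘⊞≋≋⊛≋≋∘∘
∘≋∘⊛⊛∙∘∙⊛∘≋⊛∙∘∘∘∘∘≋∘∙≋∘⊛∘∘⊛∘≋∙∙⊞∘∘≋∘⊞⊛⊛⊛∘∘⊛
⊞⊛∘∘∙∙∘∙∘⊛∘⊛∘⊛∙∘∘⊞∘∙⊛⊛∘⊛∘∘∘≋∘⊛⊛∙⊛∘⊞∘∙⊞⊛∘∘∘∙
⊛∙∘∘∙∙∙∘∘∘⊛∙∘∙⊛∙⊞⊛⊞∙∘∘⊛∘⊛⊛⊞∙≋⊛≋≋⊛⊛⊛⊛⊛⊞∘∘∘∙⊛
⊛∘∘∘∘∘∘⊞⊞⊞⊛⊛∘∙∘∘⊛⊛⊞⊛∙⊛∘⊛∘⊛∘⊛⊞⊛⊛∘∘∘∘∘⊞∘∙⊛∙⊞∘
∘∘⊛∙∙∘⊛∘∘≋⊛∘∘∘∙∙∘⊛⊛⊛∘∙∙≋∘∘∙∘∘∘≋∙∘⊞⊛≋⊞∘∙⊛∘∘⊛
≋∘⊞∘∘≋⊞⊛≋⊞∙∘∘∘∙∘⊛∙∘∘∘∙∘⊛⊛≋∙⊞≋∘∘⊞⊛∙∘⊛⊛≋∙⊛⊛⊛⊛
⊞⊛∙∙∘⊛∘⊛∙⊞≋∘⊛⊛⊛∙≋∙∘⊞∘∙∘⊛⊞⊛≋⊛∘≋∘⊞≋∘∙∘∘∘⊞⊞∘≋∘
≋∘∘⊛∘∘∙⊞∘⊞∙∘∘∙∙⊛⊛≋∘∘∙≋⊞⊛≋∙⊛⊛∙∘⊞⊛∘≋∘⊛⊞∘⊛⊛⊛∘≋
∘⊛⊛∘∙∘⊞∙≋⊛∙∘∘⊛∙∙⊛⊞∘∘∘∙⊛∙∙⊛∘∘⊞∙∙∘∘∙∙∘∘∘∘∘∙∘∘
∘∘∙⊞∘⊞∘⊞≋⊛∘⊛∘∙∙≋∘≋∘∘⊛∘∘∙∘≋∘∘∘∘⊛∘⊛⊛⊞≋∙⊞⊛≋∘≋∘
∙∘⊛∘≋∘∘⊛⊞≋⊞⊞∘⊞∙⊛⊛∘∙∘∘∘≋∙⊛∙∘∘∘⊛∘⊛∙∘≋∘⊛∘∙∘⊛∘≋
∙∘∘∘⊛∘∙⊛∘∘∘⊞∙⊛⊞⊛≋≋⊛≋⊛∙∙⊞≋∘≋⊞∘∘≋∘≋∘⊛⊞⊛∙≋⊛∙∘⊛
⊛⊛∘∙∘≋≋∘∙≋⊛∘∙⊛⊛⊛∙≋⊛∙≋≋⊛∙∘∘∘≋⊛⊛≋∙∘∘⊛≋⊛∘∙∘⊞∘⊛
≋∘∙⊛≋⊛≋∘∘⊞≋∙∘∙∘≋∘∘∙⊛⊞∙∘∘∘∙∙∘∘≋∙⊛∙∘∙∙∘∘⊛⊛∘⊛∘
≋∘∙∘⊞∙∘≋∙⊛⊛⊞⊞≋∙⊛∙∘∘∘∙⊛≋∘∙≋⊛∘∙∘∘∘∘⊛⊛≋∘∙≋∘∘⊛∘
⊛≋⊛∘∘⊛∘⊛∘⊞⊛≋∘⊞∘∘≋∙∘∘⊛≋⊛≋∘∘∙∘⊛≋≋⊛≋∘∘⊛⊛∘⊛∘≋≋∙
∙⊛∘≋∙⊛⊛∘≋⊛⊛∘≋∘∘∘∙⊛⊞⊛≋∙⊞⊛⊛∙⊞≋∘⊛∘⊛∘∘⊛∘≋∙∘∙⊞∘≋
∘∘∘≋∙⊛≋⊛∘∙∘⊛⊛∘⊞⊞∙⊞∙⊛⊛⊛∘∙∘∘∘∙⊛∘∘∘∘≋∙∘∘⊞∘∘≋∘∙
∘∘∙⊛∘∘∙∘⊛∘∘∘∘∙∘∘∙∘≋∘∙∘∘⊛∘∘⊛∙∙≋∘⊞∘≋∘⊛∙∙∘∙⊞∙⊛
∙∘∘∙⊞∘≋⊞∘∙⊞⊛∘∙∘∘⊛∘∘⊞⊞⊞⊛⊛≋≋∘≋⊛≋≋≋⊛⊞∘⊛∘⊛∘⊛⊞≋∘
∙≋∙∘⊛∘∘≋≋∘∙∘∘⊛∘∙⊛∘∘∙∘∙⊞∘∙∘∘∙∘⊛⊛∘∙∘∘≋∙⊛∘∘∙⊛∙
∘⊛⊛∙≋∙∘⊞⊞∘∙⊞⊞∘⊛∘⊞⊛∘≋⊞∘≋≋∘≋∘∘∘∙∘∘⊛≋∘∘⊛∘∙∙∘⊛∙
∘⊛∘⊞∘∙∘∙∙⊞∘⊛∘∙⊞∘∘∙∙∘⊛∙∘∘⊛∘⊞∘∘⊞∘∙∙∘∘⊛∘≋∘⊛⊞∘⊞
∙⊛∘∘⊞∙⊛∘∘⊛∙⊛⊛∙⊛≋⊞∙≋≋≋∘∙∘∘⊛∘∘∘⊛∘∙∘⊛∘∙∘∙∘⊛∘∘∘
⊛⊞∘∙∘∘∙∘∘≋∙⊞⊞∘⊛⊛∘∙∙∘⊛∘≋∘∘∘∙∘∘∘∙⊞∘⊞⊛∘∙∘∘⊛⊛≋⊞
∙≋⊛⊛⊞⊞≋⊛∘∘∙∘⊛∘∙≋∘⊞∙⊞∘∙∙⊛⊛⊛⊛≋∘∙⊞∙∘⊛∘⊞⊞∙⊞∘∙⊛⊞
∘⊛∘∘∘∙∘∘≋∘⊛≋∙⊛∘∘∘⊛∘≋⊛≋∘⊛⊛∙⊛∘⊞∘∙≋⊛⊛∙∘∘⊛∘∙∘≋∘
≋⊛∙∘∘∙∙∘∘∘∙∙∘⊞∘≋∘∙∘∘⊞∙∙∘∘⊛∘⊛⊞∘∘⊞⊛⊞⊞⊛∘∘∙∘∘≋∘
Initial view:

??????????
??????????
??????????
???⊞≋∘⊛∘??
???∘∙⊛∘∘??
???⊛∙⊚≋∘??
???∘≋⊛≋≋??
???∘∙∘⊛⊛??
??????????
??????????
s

??????????
??????????
???⊞≋∘⊛∘??
???∘∙⊛∘∘??
???⊛∙∙≋∘??
???∘≋⊚≋≋??
???∘∙∘⊛⊛??
???∘∘∘∙∘??
??????????
??????????

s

??????????
???⊞≋∘⊛∘??
???∘∙⊛∘∘??
???⊛∙∙≋∘??
???∘≋⊛≋≋??
???∘∙⊚⊛⊛??
???∘∘∘∙∘??
???⊞∘∘⊞∘??
??????????
??????????

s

???⊞≋∘⊛∘??
???∘∙⊛∘∘??
???⊛∙∙≋∘??
???∘≋⊛≋≋??
???∘∙∘⊛⊛??
???∘∘⊚∙∘??
???⊞∘∘⊞∘??
???∘∘∘⊛∘??
??????????
??????????

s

???∘∙⊛∘∘??
???⊛∙∙≋∘??
???∘≋⊛≋≋??
???∘∙∘⊛⊛??
???∘∘∘∙∘??
???⊞∘⊚⊞∘??
???∘∘∘⊛∘??
???∙∘∘∘∙??
??????????
??????????

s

???⊛∙∙≋∘??
???∘≋⊛≋≋??
???∘∙∘⊛⊛??
???∘∘∘∙∘??
???⊞∘∘⊞∘??
???∘∘⊚⊛∘??
???∙∘∘∘∙??
???⊛≋∘∙⊞??
??????????
??????????

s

???∘≋⊛≋≋??
???∘∙∘⊛⊛??
???∘∘∘∙∘??
???⊞∘∘⊞∘??
???∘∘∘⊛∘??
???∙∘⊚∘∙??
???⊛≋∘∙⊞??
???⊛∘⊞∘∙??
??????????
⊞⊞⊞⊞⊞⊞⊞⊞⊞⊞

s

???∘∙∘⊛⊛??
???∘∘∘∙∘??
???⊞∘∘⊞∘??
???∘∘∘⊛∘??
???∙∘∘∘∙??
???⊛≋⊚∙⊞??
???⊛∘⊞∘∙??
???∘⊛⊞∘∘??
⊞⊞⊞⊞⊞⊞⊞⊞⊞⊞
⊞⊞⊞⊞⊞⊞⊞⊞⊞⊞

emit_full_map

⊞≋∘⊛∘
∘∙⊛∘∘
⊛∙∙≋∘
∘≋⊛≋≋
∘∙∘⊛⊛
∘∘∘∙∘
⊞∘∘⊞∘
∘∘∘⊛∘
∙∘∘∘∙
⊛≋⊚∙⊞
⊛∘⊞∘∙
∘⊛⊞∘∘

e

??∘∙∘⊛⊛???
??∘∘∘∙∘???
??⊞∘∘⊞∘???
??∘∘∘⊛∘∙??
??∙∘∘∘∙⊞??
??⊛≋∘⊚⊞∙??
??⊛∘⊞∘∙≋??
??∘⊛⊞∘∘⊞??
⊞⊞⊞⊞⊞⊞⊞⊞⊞⊞
⊞⊞⊞⊞⊞⊞⊞⊞⊞⊞

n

??∘≋⊛≋≋???
??∘∙∘⊛⊛???
??∘∘∘∙∘???
??⊞∘∘⊞∘∙??
??∘∘∘⊛∘∙??
??∙∘∘⊚∙⊞??
??⊛≋∘∙⊞∙??
??⊛∘⊞∘∙≋??
??∘⊛⊞∘∘⊞??
⊞⊞⊞⊞⊞⊞⊞⊞⊞⊞

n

??⊛∙∙≋∘???
??∘≋⊛≋≋???
??∘∙∘⊛⊛???
??∘∘∘∙∘∘??
??⊞∘∘⊞∘∙??
??∘∘∘⊚∘∙??
??∙∘∘∘∙⊞??
??⊛≋∘∙⊞∙??
??⊛∘⊞∘∙≋??
??∘⊛⊞∘∘⊞??

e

?⊛∙∙≋∘????
?∘≋⊛≋≋????
?∘∙∘⊛⊛????
?∘∘∘∙∘∘⊛??
?⊞∘∘⊞∘∙∙??
?∘∘∘⊛⊚∙∘??
?∙∘∘∘∙⊞∘??
?⊛≋∘∙⊞∙∘??
?⊛∘⊞∘∙≋???
?∘⊛⊞∘∘⊞???

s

?∘≋⊛≋≋????
?∘∙∘⊛⊛????
?∘∘∘∙∘∘⊛??
?⊞∘∘⊞∘∙∙??
?∘∘∘⊛∘∙∘??
?∙∘∘∘⊚⊞∘??
?⊛≋∘∙⊞∙∘??
?⊛∘⊞∘∙≋⊛??
?∘⊛⊞∘∘⊞???
⊞⊞⊞⊞⊞⊞⊞⊞⊞⊞

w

??∘≋⊛≋≋???
??∘∙∘⊛⊛???
??∘∘∘∙∘∘⊛?
??⊞∘∘⊞∘∙∙?
??∘∘∘⊛∘∙∘?
??∙∘∘⊚∙⊞∘?
??⊛≋∘∙⊞∙∘?
??⊛∘⊞∘∙≋⊛?
??∘⊛⊞∘∘⊞??
⊞⊞⊞⊞⊞⊞⊞⊞⊞⊞

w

???∘≋⊛≋≋??
???∘∙∘⊛⊛??
???∘∘∘∙∘∘⊛
???⊞∘∘⊞∘∙∙
???∘∘∘⊛∘∙∘
???∙∘⊚∘∙⊞∘
???⊛≋∘∙⊞∙∘
???⊛∘⊞∘∙≋⊛
???∘⊛⊞∘∘⊞?
⊞⊞⊞⊞⊞⊞⊞⊞⊞⊞

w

????∘≋⊛≋≋?
????∘∙∘⊛⊛?
????∘∘∘∙∘∘
???∘⊞∘∘⊞∘∙
???⊛∘∘∘⊛∘∙
???∘∙⊚∘∘∙⊞
???⊛⊛≋∘∙⊞∙
???∙⊛∘⊞∘∙≋
????∘⊛⊞∘∘⊞
⊞⊞⊞⊞⊞⊞⊞⊞⊞⊞

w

?????∘≋⊛≋≋
?????∘∙∘⊛⊛
?????∘∘∘∙∘
???⊛∘⊞∘∘⊞∘
???∘⊛∘∘∘⊛∘
???∘∘⊚∘∘∘∙
???⊛⊛⊛≋∘∙⊞
???⊛∙⊛∘⊞∘∙
?????∘⊛⊞∘∘
⊞⊞⊞⊞⊞⊞⊞⊞⊞⊞

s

?????∘∙∘⊛⊛
?????∘∘∘∙∘
???⊛∘⊞∘∘⊞∘
???∘⊛∘∘∘⊛∘
???∘∘∙∘∘∘∙
???⊛⊛⊚≋∘∙⊞
???⊛∙⊛∘⊞∘∙
???∘⊛∘⊛⊞∘∘
⊞⊞⊞⊞⊞⊞⊞⊞⊞⊞
⊞⊞⊞⊞⊞⊞⊞⊞⊞⊞

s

?????∘∘∘∙∘
???⊛∘⊞∘∘⊞∘
???∘⊛∘∘∘⊛∘
???∘∘∙∘∘∘∙
???⊛⊛⊛≋∘∙⊞
???⊛∙⊚∘⊞∘∙
???∘⊛∘⊛⊞∘∘
⊞⊞⊞⊞⊞⊞⊞⊞⊞⊞
⊞⊞⊞⊞⊞⊞⊞⊞⊞⊞
⊞⊞⊞⊞⊞⊞⊞⊞⊞⊞

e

????∘∘∘∙∘∘
??⊛∘⊞∘∘⊞∘∙
??∘⊛∘∘∘⊛∘∙
??∘∘∙∘∘∘∙⊞
??⊛⊛⊛≋∘∙⊞∙
??⊛∙⊛⊚⊞∘∙≋
??∘⊛∘⊛⊞∘∘⊞
⊞⊞⊞⊞⊞⊞⊞⊞⊞⊞
⊞⊞⊞⊞⊞⊞⊞⊞⊞⊞
⊞⊞⊞⊞⊞⊞⊞⊞⊞⊞

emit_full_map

??⊞≋∘⊛∘??
??∘∙⊛∘∘??
??⊛∙∙≋∘??
??∘≋⊛≋≋??
??∘∙∘⊛⊛??
??∘∘∘∙∘∘⊛
⊛∘⊞∘∘⊞∘∙∙
∘⊛∘∘∘⊛∘∙∘
∘∘∙∘∘∘∙⊞∘
⊛⊛⊛≋∘∙⊞∙∘
⊛∙⊛⊚⊞∘∙≋⊛
∘⊛∘⊛⊞∘∘⊞?

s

??⊛∘⊞∘∘⊞∘∙
??∘⊛∘∘∘⊛∘∙
??∘∘∙∘∘∘∙⊞
??⊛⊛⊛≋∘∙⊞∙
??⊛∙⊛∘⊞∘∙≋
??∘⊛∘⊚⊞∘∘⊞
⊞⊞⊞⊞⊞⊞⊞⊞⊞⊞
⊞⊞⊞⊞⊞⊞⊞⊞⊞⊞
⊞⊞⊞⊞⊞⊞⊞⊞⊞⊞
⊞⊞⊞⊞⊞⊞⊞⊞⊞⊞

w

???⊛∘⊞∘∘⊞∘
???∘⊛∘∘∘⊛∘
???∘∘∙∘∘∘∙
???⊛⊛⊛≋∘∙⊞
???⊛∙⊛∘⊞∘∙
???∘⊛⊚⊛⊞∘∘
⊞⊞⊞⊞⊞⊞⊞⊞⊞⊞
⊞⊞⊞⊞⊞⊞⊞⊞⊞⊞
⊞⊞⊞⊞⊞⊞⊞⊞⊞⊞
⊞⊞⊞⊞⊞⊞⊞⊞⊞⊞

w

????⊛∘⊞∘∘⊞
????∘⊛∘∘∘⊛
????∘∘∙∘∘∘
???⊛⊛⊛⊛≋∘∙
???⊛⊛∙⊛∘⊞∘
???∘∘⊚∘⊛⊞∘
⊞⊞⊞⊞⊞⊞⊞⊞⊞⊞
⊞⊞⊞⊞⊞⊞⊞⊞⊞⊞
⊞⊞⊞⊞⊞⊞⊞⊞⊞⊞
⊞⊞⊞⊞⊞⊞⊞⊞⊞⊞

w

?????⊛∘⊞∘∘
?????∘⊛∘∘∘
?????∘∘∙∘∘
???∙⊛⊛⊛⊛≋∘
???∘⊛⊛∙⊛∘⊞
???∙∘⊚⊛∘⊛⊞
⊞⊞⊞⊞⊞⊞⊞⊞⊞⊞
⊞⊞⊞⊞⊞⊞⊞⊞⊞⊞
⊞⊞⊞⊞⊞⊞⊞⊞⊞⊞
⊞⊞⊞⊞⊞⊞⊞⊞⊞⊞

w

??????⊛∘⊞∘
??????∘⊛∘∘
??????∘∘∙∘
???∙∙⊛⊛⊛⊛≋
???≋∘⊛⊛∙⊛∘
???∙∙⊚∘⊛∘⊛
⊞⊞⊞⊞⊞⊞⊞⊞⊞⊞
⊞⊞⊞⊞⊞⊞⊞⊞⊞⊞
⊞⊞⊞⊞⊞⊞⊞⊞⊞⊞
⊞⊞⊞⊞⊞⊞⊞⊞⊞⊞

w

???????⊛∘⊞
???????∘⊛∘
???????∘∘∙
???∘∙∙⊛⊛⊛⊛
???⊛≋∘⊛⊛∙⊛
???⊞∙⊚∘∘⊛∘
⊞⊞⊞⊞⊞⊞⊞⊞⊞⊞
⊞⊞⊞⊞⊞⊞⊞⊞⊞⊞
⊞⊞⊞⊞⊞⊞⊞⊞⊞⊞
⊞⊞⊞⊞⊞⊞⊞⊞⊞⊞

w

????????⊛∘
????????∘⊛
????????∘∘
???⊞∘∙∙⊛⊛⊛
???≋⊛≋∘⊛⊛∙
???∘⊞⊚∙∘∘⊛
⊞⊞⊞⊞⊞⊞⊞⊞⊞⊞
⊞⊞⊞⊞⊞⊞⊞⊞⊞⊞
⊞⊞⊞⊞⊞⊞⊞⊞⊞⊞
⊞⊞⊞⊞⊞⊞⊞⊞⊞⊞

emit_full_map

???????⊞≋∘⊛∘??
???????∘∙⊛∘∘??
???????⊛∙∙≋∘??
???????∘≋⊛≋≋??
???????∘∙∘⊛⊛??
???????∘∘∘∙∘∘⊛
?????⊛∘⊞∘∘⊞∘∙∙
?????∘⊛∘∘∘⊛∘∙∘
?????∘∘∙∘∘∘∙⊞∘
⊞∘∙∙⊛⊛⊛⊛≋∘∙⊞∙∘
≋⊛≋∘⊛⊛∙⊛∘⊞∘∙≋⊛
∘⊞⊚∙∘∘⊛∘⊛⊞∘∘⊞?


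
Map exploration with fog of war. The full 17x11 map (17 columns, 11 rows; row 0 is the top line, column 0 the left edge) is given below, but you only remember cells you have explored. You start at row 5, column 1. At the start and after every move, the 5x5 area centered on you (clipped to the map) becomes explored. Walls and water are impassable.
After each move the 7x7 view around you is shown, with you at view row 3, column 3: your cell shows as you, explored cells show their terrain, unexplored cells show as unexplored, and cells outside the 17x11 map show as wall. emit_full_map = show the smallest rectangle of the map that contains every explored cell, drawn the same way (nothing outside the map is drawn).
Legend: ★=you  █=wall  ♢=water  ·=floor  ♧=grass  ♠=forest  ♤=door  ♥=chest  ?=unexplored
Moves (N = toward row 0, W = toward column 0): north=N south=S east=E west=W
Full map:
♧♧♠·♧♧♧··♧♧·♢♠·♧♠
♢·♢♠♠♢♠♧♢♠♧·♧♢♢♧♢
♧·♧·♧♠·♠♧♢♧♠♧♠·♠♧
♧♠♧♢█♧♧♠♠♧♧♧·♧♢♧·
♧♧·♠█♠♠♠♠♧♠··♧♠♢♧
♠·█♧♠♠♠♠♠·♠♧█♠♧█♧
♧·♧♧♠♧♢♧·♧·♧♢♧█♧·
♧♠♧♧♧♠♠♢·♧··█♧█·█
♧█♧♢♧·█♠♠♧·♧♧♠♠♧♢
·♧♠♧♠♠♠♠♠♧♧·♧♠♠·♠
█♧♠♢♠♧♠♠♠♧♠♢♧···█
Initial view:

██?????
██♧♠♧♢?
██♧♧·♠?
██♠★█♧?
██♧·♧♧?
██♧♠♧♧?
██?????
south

██♧♠♧♢?
██♧♧·♠?
██♠·█♧?
██♧★♧♧?
██♧♠♧♧?
██♧█♧♢?
██?????

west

███♧♠♧♢
███♧♧·♠
███♠·█♧
███★·♧♧
███♧♠♧♧
███♧█♧♢
███????

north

███????
███♧♠♧♢
███♧♧·♠
███★·█♧
███♧·♧♧
███♧♠♧♧
███♧█♧♢

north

███????
███♧·♧?
███♧♠♧♢
███★♧·♠
███♠·█♧
███♧·♧♧
███♧♠♧♧

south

███♧·♧?
███♧♠♧♢
███♧♧·♠
███★·█♧
███♧·♧♧
███♧♠♧♧
███♧█♧♢

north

███????
███♧·♧?
███♧♠♧♢
███★♧·♠
███♠·█♧
███♧·♧♧
███♧♠♧♧

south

███♧·♧?
███♧♠♧♢
███♧♧·♠
███★·█♧
███♧·♧♧
███♧♠♧♧
███♧█♧♢

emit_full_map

♧·♧?
♧♠♧♢
♧♧·♠
★·█♧
♧·♧♧
♧♠♧♧
♧█♧♢


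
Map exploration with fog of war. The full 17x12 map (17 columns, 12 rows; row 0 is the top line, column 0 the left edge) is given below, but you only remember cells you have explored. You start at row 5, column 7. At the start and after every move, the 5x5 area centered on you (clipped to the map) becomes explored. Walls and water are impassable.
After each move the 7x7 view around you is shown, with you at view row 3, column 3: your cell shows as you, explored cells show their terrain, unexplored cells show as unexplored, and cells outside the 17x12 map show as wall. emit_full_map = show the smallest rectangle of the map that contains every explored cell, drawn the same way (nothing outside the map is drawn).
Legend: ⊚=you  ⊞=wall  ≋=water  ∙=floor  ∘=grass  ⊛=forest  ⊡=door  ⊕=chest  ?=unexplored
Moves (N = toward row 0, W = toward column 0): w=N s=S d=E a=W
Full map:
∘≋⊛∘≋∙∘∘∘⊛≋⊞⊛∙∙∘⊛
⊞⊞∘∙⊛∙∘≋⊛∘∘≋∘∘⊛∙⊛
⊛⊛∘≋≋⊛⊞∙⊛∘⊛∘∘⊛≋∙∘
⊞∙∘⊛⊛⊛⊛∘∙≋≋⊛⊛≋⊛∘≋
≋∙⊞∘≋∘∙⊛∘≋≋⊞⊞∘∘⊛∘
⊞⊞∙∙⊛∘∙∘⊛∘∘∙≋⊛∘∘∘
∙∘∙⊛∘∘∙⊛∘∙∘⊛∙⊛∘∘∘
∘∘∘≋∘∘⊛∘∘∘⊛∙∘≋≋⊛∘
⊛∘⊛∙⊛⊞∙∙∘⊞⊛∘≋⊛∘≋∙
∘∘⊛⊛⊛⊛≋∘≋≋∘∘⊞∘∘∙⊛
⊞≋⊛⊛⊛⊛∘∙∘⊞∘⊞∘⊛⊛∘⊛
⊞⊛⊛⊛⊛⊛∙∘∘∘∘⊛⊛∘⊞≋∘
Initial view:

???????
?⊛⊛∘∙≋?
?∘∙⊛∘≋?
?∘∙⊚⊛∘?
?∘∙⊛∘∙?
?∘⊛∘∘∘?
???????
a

???????
?⊛⊛⊛∘∙≋
?≋∘∙⊛∘≋
?⊛∘⊚∘⊛∘
?∘∘∙⊛∘∙
?∘∘⊛∘∘∘
???????

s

?⊛⊛⊛∘∙≋
?≋∘∙⊛∘≋
?⊛∘∙∘⊛∘
?∘∘⊚⊛∘∙
?∘∘⊛∘∘∘
?⊛⊞∙∙∘?
???????

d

⊛⊛⊛∘∙≋?
≋∘∙⊛∘≋?
⊛∘∙∘⊛∘?
∘∘∙⊚∘∙?
∘∘⊛∘∘∘?
⊛⊞∙∙∘⊞?
???????

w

???????
⊛⊛⊛∘∙≋?
≋∘∙⊛∘≋?
⊛∘∙⊚⊛∘?
∘∘∙⊛∘∙?
∘∘⊛∘∘∘?
⊛⊞∙∙∘⊞?

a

???????
?⊛⊛⊛∘∙≋
?≋∘∙⊛∘≋
?⊛∘⊚∘⊛∘
?∘∘∙⊛∘∙
?∘∘⊛∘∘∘
?⊛⊞∙∙∘⊞

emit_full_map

⊛⊛⊛∘∙≋
≋∘∙⊛∘≋
⊛∘⊚∘⊛∘
∘∘∙⊛∘∙
∘∘⊛∘∘∘
⊛⊞∙∙∘⊞

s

?⊛⊛⊛∘∙≋
?≋∘∙⊛∘≋
?⊛∘∙∘⊛∘
?∘∘⊚⊛∘∙
?∘∘⊛∘∘∘
?⊛⊞∙∙∘⊞
???????

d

⊛⊛⊛∘∙≋?
≋∘∙⊛∘≋?
⊛∘∙∘⊛∘?
∘∘∙⊚∘∙?
∘∘⊛∘∘∘?
⊛⊞∙∙∘⊞?
???????

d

⊛⊛∘∙≋??
∘∙⊛∘≋≋?
∘∙∘⊛∘∘?
∘∙⊛⊚∙∘?
∘⊛∘∘∘⊛?
⊞∙∙∘⊞⊛?
???????

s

∘∙⊛∘≋≋?
∘∙∘⊛∘∘?
∘∙⊛∘∙∘?
∘⊛∘⊚∘⊛?
⊞∙∙∘⊞⊛?
?≋∘≋≋∘?
???????

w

⊛⊛∘∙≋??
∘∙⊛∘≋≋?
∘∙∘⊛∘∘?
∘∙⊛⊚∙∘?
∘⊛∘∘∘⊛?
⊞∙∙∘⊞⊛?
?≋∘≋≋∘?

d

⊛∘∙≋???
∙⊛∘≋≋⊞?
∙∘⊛∘∘∙?
∙⊛∘⊚∘⊛?
⊛∘∘∘⊛∙?
∙∙∘⊞⊛∘?
≋∘≋≋∘??

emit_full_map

⊛⊛⊛∘∙≋??
≋∘∙⊛∘≋≋⊞
⊛∘∙∘⊛∘∘∙
∘∘∙⊛∘⊚∘⊛
∘∘⊛∘∘∘⊛∙
⊛⊞∙∙∘⊞⊛∘
??≋∘≋≋∘?

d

∘∙≋????
⊛∘≋≋⊞⊞?
∘⊛∘∘∙≋?
⊛∘∙⊚⊛∙?
∘∘∘⊛∙∘?
∙∘⊞⊛∘≋?
∘≋≋∘???

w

???????
∘∙≋≋⊛⊛?
⊛∘≋≋⊞⊞?
∘⊛∘⊚∙≋?
⊛∘∙∘⊛∙?
∘∘∘⊛∙∘?
∙∘⊞⊛∘≋?

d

???????
∙≋≋⊛⊛≋?
∘≋≋⊞⊞∘?
⊛∘∘⊚≋⊛?
∘∙∘⊛∙⊛?
∘∘⊛∙∘≋?
∘⊞⊛∘≋??

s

∙≋≋⊛⊛≋?
∘≋≋⊞⊞∘?
⊛∘∘∙≋⊛?
∘∙∘⊚∙⊛?
∘∘⊛∙∘≋?
∘⊞⊛∘≋⊛?
≋≋∘????

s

∘≋≋⊞⊞∘?
⊛∘∘∙≋⊛?
∘∙∘⊛∙⊛?
∘∘⊛⊚∘≋?
∘⊞⊛∘≋⊛?
≋≋∘∘⊞∘?
???????

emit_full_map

⊛⊛⊛∘∙≋≋⊛⊛≋
≋∘∙⊛∘≋≋⊞⊞∘
⊛∘∙∘⊛∘∘∙≋⊛
∘∘∙⊛∘∙∘⊛∙⊛
∘∘⊛∘∘∘⊛⊚∘≋
⊛⊞∙∙∘⊞⊛∘≋⊛
??≋∘≋≋∘∘⊞∘

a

⊛∘≋≋⊞⊞∘
∘⊛∘∘∙≋⊛
⊛∘∙∘⊛∙⊛
∘∘∘⊚∙∘≋
∙∘⊞⊛∘≋⊛
∘≋≋∘∘⊞∘
???????

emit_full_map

⊛⊛⊛∘∙≋≋⊛⊛≋
≋∘∙⊛∘≋≋⊞⊞∘
⊛∘∙∘⊛∘∘∙≋⊛
∘∘∙⊛∘∙∘⊛∙⊛
∘∘⊛∘∘∘⊚∙∘≋
⊛⊞∙∙∘⊞⊛∘≋⊛
??≋∘≋≋∘∘⊞∘


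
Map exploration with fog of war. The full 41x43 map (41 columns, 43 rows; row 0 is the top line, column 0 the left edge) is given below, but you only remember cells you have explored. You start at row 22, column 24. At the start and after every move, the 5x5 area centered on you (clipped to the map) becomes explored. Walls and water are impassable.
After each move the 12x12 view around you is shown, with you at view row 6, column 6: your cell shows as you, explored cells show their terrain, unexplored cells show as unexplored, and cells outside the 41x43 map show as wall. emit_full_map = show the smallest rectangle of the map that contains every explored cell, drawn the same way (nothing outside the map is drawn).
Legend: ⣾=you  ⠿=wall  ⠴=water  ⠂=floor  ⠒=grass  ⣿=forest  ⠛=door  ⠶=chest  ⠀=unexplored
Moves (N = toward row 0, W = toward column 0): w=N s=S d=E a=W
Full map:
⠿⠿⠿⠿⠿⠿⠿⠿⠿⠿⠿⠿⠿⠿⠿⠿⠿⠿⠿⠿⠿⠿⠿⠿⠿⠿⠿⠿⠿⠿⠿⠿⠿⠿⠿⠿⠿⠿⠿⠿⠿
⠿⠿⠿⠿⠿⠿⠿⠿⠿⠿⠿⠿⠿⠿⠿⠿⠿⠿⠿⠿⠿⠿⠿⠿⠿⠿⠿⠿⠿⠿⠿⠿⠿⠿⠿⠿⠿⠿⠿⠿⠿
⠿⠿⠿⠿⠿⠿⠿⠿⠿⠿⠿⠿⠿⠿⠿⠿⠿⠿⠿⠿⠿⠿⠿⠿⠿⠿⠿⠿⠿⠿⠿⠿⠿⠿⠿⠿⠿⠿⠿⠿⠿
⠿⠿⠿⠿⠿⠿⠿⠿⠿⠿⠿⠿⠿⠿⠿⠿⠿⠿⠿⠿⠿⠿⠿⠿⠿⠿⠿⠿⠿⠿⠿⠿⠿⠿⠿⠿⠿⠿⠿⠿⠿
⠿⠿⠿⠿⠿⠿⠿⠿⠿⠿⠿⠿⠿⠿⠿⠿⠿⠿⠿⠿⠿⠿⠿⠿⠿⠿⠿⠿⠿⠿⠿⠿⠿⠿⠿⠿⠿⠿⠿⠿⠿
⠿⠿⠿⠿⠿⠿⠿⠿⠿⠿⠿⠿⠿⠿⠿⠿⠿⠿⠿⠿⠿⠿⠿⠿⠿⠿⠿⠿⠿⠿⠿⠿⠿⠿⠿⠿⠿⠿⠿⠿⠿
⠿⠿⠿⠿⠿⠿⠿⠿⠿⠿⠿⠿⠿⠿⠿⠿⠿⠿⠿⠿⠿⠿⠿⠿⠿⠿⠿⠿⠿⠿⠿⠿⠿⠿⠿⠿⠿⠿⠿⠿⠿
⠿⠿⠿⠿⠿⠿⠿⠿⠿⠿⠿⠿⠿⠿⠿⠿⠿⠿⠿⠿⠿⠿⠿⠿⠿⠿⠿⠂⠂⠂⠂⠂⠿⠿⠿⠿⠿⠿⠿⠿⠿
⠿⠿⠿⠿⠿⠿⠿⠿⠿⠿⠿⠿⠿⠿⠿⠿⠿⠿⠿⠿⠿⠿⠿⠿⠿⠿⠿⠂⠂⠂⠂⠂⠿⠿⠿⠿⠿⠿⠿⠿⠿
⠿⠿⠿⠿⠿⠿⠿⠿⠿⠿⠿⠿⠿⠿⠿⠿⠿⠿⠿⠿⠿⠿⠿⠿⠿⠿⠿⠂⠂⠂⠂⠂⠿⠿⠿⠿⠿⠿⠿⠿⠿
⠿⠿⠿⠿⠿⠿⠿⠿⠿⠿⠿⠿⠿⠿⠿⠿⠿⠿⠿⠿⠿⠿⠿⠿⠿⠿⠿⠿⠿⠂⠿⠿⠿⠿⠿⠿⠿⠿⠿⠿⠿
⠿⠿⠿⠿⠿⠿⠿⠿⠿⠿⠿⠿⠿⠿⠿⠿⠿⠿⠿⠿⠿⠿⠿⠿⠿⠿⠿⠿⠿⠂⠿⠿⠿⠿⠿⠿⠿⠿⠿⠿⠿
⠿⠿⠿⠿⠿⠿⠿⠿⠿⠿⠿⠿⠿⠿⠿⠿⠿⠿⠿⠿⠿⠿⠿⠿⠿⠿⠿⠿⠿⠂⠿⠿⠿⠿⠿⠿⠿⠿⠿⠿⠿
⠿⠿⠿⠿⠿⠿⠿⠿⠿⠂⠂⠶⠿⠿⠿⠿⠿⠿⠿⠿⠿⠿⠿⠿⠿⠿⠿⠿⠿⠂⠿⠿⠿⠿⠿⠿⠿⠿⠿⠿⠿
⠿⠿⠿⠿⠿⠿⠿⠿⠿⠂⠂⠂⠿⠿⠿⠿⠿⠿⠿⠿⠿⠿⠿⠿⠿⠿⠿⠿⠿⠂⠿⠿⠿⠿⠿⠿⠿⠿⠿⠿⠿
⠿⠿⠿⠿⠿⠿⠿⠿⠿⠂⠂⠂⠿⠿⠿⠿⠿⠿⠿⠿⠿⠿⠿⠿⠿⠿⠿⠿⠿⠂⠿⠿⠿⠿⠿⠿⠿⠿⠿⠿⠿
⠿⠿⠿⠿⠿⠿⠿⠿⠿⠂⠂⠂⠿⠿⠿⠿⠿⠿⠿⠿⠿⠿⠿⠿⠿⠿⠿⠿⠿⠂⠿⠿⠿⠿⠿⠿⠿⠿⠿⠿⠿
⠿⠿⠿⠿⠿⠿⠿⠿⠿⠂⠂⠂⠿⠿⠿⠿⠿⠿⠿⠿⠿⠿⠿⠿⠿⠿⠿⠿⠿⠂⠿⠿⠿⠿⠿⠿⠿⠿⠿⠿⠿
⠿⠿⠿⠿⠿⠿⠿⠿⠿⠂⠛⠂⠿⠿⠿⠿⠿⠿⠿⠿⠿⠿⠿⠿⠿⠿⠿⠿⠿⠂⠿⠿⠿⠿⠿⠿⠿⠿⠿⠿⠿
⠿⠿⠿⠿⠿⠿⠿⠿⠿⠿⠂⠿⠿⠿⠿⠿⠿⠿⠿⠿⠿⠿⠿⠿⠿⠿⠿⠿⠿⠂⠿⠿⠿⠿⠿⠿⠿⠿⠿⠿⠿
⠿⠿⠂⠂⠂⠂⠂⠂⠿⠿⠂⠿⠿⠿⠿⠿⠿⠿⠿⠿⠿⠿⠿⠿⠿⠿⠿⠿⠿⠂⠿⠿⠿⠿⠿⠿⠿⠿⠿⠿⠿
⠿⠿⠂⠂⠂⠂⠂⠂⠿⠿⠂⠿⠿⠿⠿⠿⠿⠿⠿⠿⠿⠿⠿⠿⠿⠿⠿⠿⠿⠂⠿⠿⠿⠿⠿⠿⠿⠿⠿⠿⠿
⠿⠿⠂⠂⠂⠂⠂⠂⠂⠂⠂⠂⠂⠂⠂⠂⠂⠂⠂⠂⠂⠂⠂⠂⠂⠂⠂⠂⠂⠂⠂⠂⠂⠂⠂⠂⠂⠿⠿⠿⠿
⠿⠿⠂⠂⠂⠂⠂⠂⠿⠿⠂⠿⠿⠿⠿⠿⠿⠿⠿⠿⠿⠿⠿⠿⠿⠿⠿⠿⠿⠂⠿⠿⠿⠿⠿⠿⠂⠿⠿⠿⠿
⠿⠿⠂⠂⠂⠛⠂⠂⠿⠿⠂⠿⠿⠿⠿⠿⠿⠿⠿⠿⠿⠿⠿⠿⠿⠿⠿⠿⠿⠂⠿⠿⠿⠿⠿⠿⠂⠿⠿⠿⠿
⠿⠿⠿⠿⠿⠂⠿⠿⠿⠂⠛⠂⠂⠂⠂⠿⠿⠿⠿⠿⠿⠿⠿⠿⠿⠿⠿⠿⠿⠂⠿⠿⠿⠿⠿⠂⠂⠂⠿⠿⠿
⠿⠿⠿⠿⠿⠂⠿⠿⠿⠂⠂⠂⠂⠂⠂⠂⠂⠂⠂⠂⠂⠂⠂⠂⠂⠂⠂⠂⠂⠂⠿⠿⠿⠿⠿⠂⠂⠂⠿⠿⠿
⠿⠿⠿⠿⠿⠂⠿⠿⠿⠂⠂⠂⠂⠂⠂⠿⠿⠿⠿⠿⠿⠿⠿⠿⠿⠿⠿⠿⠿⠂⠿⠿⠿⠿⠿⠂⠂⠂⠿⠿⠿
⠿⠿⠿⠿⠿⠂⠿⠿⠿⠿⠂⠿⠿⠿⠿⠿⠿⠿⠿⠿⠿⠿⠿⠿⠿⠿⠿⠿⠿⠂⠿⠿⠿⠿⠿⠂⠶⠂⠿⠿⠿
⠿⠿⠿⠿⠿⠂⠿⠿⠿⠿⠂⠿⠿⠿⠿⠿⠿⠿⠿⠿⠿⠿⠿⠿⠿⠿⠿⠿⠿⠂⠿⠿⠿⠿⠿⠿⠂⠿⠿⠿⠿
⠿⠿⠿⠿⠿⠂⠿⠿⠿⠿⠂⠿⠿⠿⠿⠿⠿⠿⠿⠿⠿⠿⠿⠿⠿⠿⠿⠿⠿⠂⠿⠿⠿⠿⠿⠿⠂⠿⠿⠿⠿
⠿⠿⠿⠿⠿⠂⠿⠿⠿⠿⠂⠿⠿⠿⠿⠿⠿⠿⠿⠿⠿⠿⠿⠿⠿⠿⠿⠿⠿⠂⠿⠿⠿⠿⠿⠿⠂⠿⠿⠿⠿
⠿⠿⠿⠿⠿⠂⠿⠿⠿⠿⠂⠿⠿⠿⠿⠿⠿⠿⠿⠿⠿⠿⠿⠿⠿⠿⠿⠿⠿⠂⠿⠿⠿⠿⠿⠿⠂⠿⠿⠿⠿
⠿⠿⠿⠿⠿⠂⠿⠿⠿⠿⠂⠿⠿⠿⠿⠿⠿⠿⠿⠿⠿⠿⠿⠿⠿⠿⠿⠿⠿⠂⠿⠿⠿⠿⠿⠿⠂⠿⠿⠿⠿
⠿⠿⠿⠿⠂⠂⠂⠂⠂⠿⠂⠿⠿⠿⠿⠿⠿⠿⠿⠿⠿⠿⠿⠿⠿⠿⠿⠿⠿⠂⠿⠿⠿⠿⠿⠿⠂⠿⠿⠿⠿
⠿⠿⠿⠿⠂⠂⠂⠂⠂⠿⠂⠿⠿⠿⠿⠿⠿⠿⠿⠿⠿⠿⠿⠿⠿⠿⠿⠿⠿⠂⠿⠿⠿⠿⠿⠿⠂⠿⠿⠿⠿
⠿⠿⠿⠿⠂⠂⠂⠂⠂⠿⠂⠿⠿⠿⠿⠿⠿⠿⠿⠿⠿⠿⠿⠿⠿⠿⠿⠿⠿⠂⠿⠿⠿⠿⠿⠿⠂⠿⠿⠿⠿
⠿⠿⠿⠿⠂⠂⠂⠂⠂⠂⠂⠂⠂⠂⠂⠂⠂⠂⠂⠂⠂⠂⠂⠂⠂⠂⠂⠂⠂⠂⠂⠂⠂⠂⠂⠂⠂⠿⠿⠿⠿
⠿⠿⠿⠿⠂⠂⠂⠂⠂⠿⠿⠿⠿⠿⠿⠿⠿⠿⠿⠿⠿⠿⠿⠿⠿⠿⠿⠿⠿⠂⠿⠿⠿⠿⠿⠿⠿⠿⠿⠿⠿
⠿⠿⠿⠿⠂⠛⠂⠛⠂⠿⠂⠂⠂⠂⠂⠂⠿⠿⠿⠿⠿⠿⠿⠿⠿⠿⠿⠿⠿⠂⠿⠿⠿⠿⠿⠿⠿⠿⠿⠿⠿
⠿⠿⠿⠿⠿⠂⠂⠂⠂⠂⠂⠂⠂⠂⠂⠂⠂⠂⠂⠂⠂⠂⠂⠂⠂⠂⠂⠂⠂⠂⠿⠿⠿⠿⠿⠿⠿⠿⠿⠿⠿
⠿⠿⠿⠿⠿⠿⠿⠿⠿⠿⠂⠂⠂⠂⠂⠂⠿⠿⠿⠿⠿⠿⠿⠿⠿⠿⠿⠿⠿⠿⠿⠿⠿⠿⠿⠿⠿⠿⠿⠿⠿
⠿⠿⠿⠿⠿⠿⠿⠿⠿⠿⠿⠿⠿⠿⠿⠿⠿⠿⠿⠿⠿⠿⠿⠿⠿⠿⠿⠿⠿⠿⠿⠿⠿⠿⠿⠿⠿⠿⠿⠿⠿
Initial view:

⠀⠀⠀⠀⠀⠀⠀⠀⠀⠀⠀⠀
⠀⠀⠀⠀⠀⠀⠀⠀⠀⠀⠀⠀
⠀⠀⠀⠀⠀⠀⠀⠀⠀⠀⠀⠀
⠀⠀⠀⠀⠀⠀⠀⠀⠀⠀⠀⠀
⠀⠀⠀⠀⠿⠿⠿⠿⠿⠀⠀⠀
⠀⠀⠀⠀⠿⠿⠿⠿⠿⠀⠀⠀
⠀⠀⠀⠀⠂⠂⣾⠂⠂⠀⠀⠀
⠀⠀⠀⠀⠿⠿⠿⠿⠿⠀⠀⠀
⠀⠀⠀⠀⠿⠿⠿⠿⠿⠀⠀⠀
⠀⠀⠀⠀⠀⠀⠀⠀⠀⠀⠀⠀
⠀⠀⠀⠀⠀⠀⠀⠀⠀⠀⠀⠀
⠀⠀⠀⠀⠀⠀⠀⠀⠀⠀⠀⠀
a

⠀⠀⠀⠀⠀⠀⠀⠀⠀⠀⠀⠀
⠀⠀⠀⠀⠀⠀⠀⠀⠀⠀⠀⠀
⠀⠀⠀⠀⠀⠀⠀⠀⠀⠀⠀⠀
⠀⠀⠀⠀⠀⠀⠀⠀⠀⠀⠀⠀
⠀⠀⠀⠀⠿⠿⠿⠿⠿⠿⠀⠀
⠀⠀⠀⠀⠿⠿⠿⠿⠿⠿⠀⠀
⠀⠀⠀⠀⠂⠂⣾⠂⠂⠂⠀⠀
⠀⠀⠀⠀⠿⠿⠿⠿⠿⠿⠀⠀
⠀⠀⠀⠀⠿⠿⠿⠿⠿⠿⠀⠀
⠀⠀⠀⠀⠀⠀⠀⠀⠀⠀⠀⠀
⠀⠀⠀⠀⠀⠀⠀⠀⠀⠀⠀⠀
⠀⠀⠀⠀⠀⠀⠀⠀⠀⠀⠀⠀

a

⠀⠀⠀⠀⠀⠀⠀⠀⠀⠀⠀⠀
⠀⠀⠀⠀⠀⠀⠀⠀⠀⠀⠀⠀
⠀⠀⠀⠀⠀⠀⠀⠀⠀⠀⠀⠀
⠀⠀⠀⠀⠀⠀⠀⠀⠀⠀⠀⠀
⠀⠀⠀⠀⠿⠿⠿⠿⠿⠿⠿⠀
⠀⠀⠀⠀⠿⠿⠿⠿⠿⠿⠿⠀
⠀⠀⠀⠀⠂⠂⣾⠂⠂⠂⠂⠀
⠀⠀⠀⠀⠿⠿⠿⠿⠿⠿⠿⠀
⠀⠀⠀⠀⠿⠿⠿⠿⠿⠿⠿⠀
⠀⠀⠀⠀⠀⠀⠀⠀⠀⠀⠀⠀
⠀⠀⠀⠀⠀⠀⠀⠀⠀⠀⠀⠀
⠀⠀⠀⠀⠀⠀⠀⠀⠀⠀⠀⠀

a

⠀⠀⠀⠀⠀⠀⠀⠀⠀⠀⠀⠀
⠀⠀⠀⠀⠀⠀⠀⠀⠀⠀⠀⠀
⠀⠀⠀⠀⠀⠀⠀⠀⠀⠀⠀⠀
⠀⠀⠀⠀⠀⠀⠀⠀⠀⠀⠀⠀
⠀⠀⠀⠀⠿⠿⠿⠿⠿⠿⠿⠿
⠀⠀⠀⠀⠿⠿⠿⠿⠿⠿⠿⠿
⠀⠀⠀⠀⠂⠂⣾⠂⠂⠂⠂⠂
⠀⠀⠀⠀⠿⠿⠿⠿⠿⠿⠿⠿
⠀⠀⠀⠀⠿⠿⠿⠿⠿⠿⠿⠿
⠀⠀⠀⠀⠀⠀⠀⠀⠀⠀⠀⠀
⠀⠀⠀⠀⠀⠀⠀⠀⠀⠀⠀⠀
⠀⠀⠀⠀⠀⠀⠀⠀⠀⠀⠀⠀

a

⠀⠀⠀⠀⠀⠀⠀⠀⠀⠀⠀⠀
⠀⠀⠀⠀⠀⠀⠀⠀⠀⠀⠀⠀
⠀⠀⠀⠀⠀⠀⠀⠀⠀⠀⠀⠀
⠀⠀⠀⠀⠀⠀⠀⠀⠀⠀⠀⠀
⠀⠀⠀⠀⠿⠿⠿⠿⠿⠿⠿⠿
⠀⠀⠀⠀⠿⠿⠿⠿⠿⠿⠿⠿
⠀⠀⠀⠀⠂⠂⣾⠂⠂⠂⠂⠂
⠀⠀⠀⠀⠿⠿⠿⠿⠿⠿⠿⠿
⠀⠀⠀⠀⠿⠿⠿⠿⠿⠿⠿⠿
⠀⠀⠀⠀⠀⠀⠀⠀⠀⠀⠀⠀
⠀⠀⠀⠀⠀⠀⠀⠀⠀⠀⠀⠀
⠀⠀⠀⠀⠀⠀⠀⠀⠀⠀⠀⠀


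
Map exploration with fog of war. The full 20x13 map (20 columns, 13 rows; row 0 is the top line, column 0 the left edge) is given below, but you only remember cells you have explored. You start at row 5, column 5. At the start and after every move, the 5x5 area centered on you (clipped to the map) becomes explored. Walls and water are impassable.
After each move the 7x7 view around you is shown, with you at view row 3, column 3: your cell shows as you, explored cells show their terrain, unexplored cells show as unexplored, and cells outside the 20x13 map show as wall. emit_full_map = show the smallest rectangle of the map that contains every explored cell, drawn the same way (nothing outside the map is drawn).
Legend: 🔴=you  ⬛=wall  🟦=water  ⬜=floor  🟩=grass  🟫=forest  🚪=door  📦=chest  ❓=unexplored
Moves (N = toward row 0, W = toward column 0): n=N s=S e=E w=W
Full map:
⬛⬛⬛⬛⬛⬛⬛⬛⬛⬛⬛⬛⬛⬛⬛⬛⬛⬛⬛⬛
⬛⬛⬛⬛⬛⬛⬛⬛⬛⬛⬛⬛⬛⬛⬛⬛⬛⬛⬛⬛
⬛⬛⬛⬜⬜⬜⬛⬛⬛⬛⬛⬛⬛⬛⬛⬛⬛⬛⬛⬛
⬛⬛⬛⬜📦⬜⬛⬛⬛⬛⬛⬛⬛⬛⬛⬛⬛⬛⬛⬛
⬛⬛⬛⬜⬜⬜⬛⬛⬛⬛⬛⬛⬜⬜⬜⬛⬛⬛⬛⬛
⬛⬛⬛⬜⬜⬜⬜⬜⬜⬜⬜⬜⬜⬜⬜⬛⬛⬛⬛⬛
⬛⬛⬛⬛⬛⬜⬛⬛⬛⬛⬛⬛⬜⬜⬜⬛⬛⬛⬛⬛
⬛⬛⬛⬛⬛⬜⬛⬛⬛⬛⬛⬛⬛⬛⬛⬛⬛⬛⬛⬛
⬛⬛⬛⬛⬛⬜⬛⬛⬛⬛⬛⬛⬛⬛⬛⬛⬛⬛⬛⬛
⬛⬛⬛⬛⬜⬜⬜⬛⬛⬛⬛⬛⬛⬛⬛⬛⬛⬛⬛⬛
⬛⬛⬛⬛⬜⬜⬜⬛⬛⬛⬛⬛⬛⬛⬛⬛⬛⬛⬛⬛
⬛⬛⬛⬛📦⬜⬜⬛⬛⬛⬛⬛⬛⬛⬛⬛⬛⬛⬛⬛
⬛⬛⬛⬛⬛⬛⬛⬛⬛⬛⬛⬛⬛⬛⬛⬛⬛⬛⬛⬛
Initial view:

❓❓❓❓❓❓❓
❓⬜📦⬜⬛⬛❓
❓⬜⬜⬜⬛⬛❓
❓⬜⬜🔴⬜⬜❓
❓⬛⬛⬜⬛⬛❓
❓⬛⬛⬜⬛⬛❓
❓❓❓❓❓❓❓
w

❓❓❓❓❓❓❓
❓⬛⬜📦⬜⬛⬛
❓⬛⬜⬜⬜⬛⬛
❓⬛⬜🔴⬜⬜⬜
❓⬛⬛⬛⬜⬛⬛
❓⬛⬛⬛⬜⬛⬛
❓❓❓❓❓❓❓

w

❓❓❓❓❓❓❓
❓⬛⬛⬜📦⬜⬛
❓⬛⬛⬜⬜⬜⬛
❓⬛⬛🔴⬜⬜⬜
❓⬛⬛⬛⬛⬜⬛
❓⬛⬛⬛⬛⬜⬛
❓❓❓❓❓❓❓

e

❓❓❓❓❓❓❓
⬛⬛⬜📦⬜⬛⬛
⬛⬛⬜⬜⬜⬛⬛
⬛⬛⬜🔴⬜⬜⬜
⬛⬛⬛⬛⬜⬛⬛
⬛⬛⬛⬛⬜⬛⬛
❓❓❓❓❓❓❓

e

❓❓❓❓❓❓❓
⬛⬜📦⬜⬛⬛❓
⬛⬜⬜⬜⬛⬛❓
⬛⬜⬜🔴⬜⬜❓
⬛⬛⬛⬜⬛⬛❓
⬛⬛⬛⬜⬛⬛❓
❓❓❓❓❓❓❓

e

❓❓❓❓❓❓❓
⬜📦⬜⬛⬛⬛❓
⬜⬜⬜⬛⬛⬛❓
⬜⬜⬜🔴⬜⬜❓
⬛⬛⬜⬛⬛⬛❓
⬛⬛⬜⬛⬛⬛❓
❓❓❓❓❓❓❓

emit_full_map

⬛⬛⬜📦⬜⬛⬛⬛
⬛⬛⬜⬜⬜⬛⬛⬛
⬛⬛⬜⬜⬜🔴⬜⬜
⬛⬛⬛⬛⬜⬛⬛⬛
⬛⬛⬛⬛⬜⬛⬛⬛

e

❓❓❓❓❓❓❓
📦⬜⬛⬛⬛⬛❓
⬜⬜⬛⬛⬛⬛❓
⬜⬜⬜🔴⬜⬜❓
⬛⬜⬛⬛⬛⬛❓
⬛⬜⬛⬛⬛⬛❓
❓❓❓❓❓❓❓

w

❓❓❓❓❓❓❓
⬜📦⬜⬛⬛⬛⬛
⬜⬜⬜⬛⬛⬛⬛
⬜⬜⬜🔴⬜⬜⬜
⬛⬛⬜⬛⬛⬛⬛
⬛⬛⬜⬛⬛⬛⬛
❓❓❓❓❓❓❓

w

❓❓❓❓❓❓❓
⬛⬜📦⬜⬛⬛⬛
⬛⬜⬜⬜⬛⬛⬛
⬛⬜⬜🔴⬜⬜⬜
⬛⬛⬛⬜⬛⬛⬛
⬛⬛⬛⬜⬛⬛⬛
❓❓❓❓❓❓❓

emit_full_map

⬛⬛⬜📦⬜⬛⬛⬛⬛
⬛⬛⬜⬜⬜⬛⬛⬛⬛
⬛⬛⬜⬜🔴⬜⬜⬜⬜
⬛⬛⬛⬛⬜⬛⬛⬛⬛
⬛⬛⬛⬛⬜⬛⬛⬛⬛


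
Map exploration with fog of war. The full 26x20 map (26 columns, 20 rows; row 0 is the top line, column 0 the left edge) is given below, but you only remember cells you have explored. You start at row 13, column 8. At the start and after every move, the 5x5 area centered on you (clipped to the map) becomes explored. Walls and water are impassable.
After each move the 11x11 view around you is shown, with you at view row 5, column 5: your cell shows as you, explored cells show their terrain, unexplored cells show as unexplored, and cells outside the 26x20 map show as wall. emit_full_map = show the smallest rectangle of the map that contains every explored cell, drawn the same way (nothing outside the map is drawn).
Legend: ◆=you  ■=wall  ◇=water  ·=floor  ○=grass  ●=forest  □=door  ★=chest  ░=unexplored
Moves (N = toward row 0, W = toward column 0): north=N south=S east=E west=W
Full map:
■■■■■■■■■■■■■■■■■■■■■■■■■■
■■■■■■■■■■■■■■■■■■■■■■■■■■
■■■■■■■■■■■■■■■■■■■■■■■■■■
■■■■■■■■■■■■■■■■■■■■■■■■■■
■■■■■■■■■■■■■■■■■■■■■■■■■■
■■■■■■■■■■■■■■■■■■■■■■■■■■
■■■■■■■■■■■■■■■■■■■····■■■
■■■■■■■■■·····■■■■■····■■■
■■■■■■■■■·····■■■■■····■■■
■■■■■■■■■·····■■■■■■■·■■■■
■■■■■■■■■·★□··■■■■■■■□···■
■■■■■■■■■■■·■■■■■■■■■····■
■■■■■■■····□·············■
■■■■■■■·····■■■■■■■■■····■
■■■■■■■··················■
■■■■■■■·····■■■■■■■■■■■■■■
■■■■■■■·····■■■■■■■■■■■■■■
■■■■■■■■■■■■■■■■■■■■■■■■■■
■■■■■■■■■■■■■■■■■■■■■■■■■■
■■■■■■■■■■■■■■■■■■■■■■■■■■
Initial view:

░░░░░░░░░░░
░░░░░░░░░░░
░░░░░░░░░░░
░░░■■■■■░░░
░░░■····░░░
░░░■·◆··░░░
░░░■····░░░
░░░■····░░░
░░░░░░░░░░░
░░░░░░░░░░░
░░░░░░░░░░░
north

░░░░░░░░░░░
░░░░░░░░░░░
░░░░░░░░░░░
░░░■■■·★░░░
░░░■■■■■░░░
░░░■·◆··░░░
░░░■····░░░
░░░■····░░░
░░░■····░░░
░░░░░░░░░░░
░░░░░░░░░░░

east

░░░░░░░░░░░
░░░░░░░░░░░
░░░░░░░░░░░
░░■■■·★□░░░
░░■■■■■·░░░
░░■··◆·□░░░
░░■·····░░░
░░■·····░░░
░░■····░░░░
░░░░░░░░░░░
░░░░░░░░░░░

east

░░░░░░░░░░░
░░░░░░░░░░░
░░░░░░░░░░░
░■■■·★□·░░░
░■■■■■·■░░░
░■···◆□·░░░
░■·····■░░░
░■······░░░
░■····░░░░░
░░░░░░░░░░░
░░░░░░░░░░░

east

░░░░░░░░░░░
░░░░░░░░░░░
░░░░░░░░░░░
■■■·★□··░░░
■■■■■·■■░░░
■····◆··░░░
■·····■■░░░
■·······░░░
■····░░░░░░
░░░░░░░░░░░
░░░░░░░░░░░

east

░░░░░░░░░░░
░░░░░░░░░░░
░░░░░░░░░░░
■■·★□··■░░░
■■■■·■■■░░░
····□◆··░░░
·····■■■░░░
········░░░
····░░░░░░░
░░░░░░░░░░░
░░░░░░░░░░░

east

░░░░░░░░░░░
░░░░░░░░░░░
░░░░░░░░░░░
■·★□··■■░░░
■■■·■■■■░░░
···□·◆··░░░
····■■■■░░░
········░░░
···░░░░░░░░
░░░░░░░░░░░
░░░░░░░░░░░

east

░░░░░░░░░░░
░░░░░░░░░░░
░░░░░░░░░░░
·★□··■■■░░░
■■·■■■■■░░░
··□··◆··░░░
···■■■■■░░░
········░░░
··░░░░░░░░░
░░░░░░░░░░░
░░░░░░░░░░░

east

░░░░░░░░░░░
░░░░░░░░░░░
░░░░░░░░░░░
★□··■■■■░░░
■·■■■■■■░░░
·□···◆··░░░
··■■■■■■░░░
········░░░
·░░░░░░░░░░
░░░░░░░░░░░
░░░░░░░░░░░

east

░░░░░░░░░░░
░░░░░░░░░░░
░░░░░░░░░░░
□··■■■■■░░░
·■■■■■■■░░░
□····◆··░░░
·■■■■■■■░░░
········░░░
░░░░░░░░░░░
░░░░░░░░░░░
░░░░░░░░░░░

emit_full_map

■■■·★□··■■■■■
■■■■■·■■■■■■■
■····□····◆··
■·····■■■■■■■
■············
■····░░░░░░░░

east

░░░░░░░░░░░
░░░░░░░░░░░
░░░░░░░░░░░
··■■■■■■░░░
■■■■■■■■░░░
·····◆··░░░
■■■■■■■■░░░
········░░░
░░░░░░░░░░░
░░░░░░░░░░░
░░░░░░░░░░░

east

░░░░░░░░░░░
░░░░░░░░░░░
░░░░░░░░░░░
·■■■■■■■░░░
■■■■■■■■░░░
·····◆··░░░
■■■■■■■■░░░
········░░░
░░░░░░░░░░░
░░░░░░░░░░░
░░░░░░░░░░░

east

░░░░░░░░░░░
░░░░░░░░░░░
░░░░░░░░░░░
■■■■■■■□░░░
■■■■■■■·░░░
·····◆··░░░
■■■■■■■·░░░
········░░░
░░░░░░░░░░░
░░░░░░░░░░░
░░░░░░░░░░░

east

░░░░░░░░░░░
░░░░░░░░░░░
░░░░░░░░░░░
■■■■■■□·░░░
■■■■■■··░░░
·····◆··░░░
■■■■■■··░░░
········░░░
░░░░░░░░░░░
░░░░░░░░░░░
░░░░░░░░░░░

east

░░░░░░░░░░■
░░░░░░░░░░■
░░░░░░░░░░■
■■■■■□··░░■
■■■■■···░░■
·····◆··░░■
■■■■■···░░■
········░░■
░░░░░░░░░░■
░░░░░░░░░░■
░░░░░░░░░░■

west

░░░░░░░░░░░
░░░░░░░░░░░
░░░░░░░░░░░
■■■■■■□··░░
■■■■■■···░░
·····◆···░░
■■■■■■···░░
·········░░
░░░░░░░░░░░
░░░░░░░░░░░
░░░░░░░░░░░

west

░░░░░░░░░░░
░░░░░░░░░░░
░░░░░░░░░░░
■■■■■■■□··░
■■■■■■■···░
·····◆····░
■■■■■■■···░
··········░
░░░░░░░░░░░
░░░░░░░░░░░
░░░░░░░░░░░

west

░░░░░░░░░░░
░░░░░░░░░░░
░░░░░░░░░░░
·■■■■■■■□··
■■■■■■■■···
·····◆·····
■■■■■■■■···
···········
░░░░░░░░░░░
░░░░░░░░░░░
░░░░░░░░░░░

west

░░░░░░░░░░░
░░░░░░░░░░░
░░░░░░░░░░░
··■■■■■■■□·
■■■■■■■■■··
·····◆·····
■■■■■■■■■··
···········
░░░░░░░░░░░
░░░░░░░░░░░
░░░░░░░░░░░

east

░░░░░░░░░░░
░░░░░░░░░░░
░░░░░░░░░░░
·■■■■■■■□··
■■■■■■■■···
·····◆·····
■■■■■■■■···
···········
░░░░░░░░░░░
░░░░░░░░░░░
░░░░░░░░░░░

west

░░░░░░░░░░░
░░░░░░░░░░░
░░░░░░░░░░░
··■■■■■■■□·
■■■■■■■■■··
·····◆·····
■■■■■■■■■··
···········
░░░░░░░░░░░
░░░░░░░░░░░
░░░░░░░░░░░

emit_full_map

■■■·★□··■■■■■■■□··
■■■■■·■■■■■■■■■···
■····□·····◆······
■·····■■■■■■■■■···
■·················
■····░░░░░░░░░░░░░

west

░░░░░░░░░░░
░░░░░░░░░░░
░░░░░░░░░░░
□··■■■■■■■□
·■■■■■■■■■·
□····◆·····
·■■■■■■■■■·
···········
░░░░░░░░░░░
░░░░░░░░░░░
░░░░░░░░░░░
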